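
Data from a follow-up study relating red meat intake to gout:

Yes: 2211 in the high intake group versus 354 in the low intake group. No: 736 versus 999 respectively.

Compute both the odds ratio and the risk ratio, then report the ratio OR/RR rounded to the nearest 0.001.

From the description: a = 2211, b = 736, c = 354, d = 999.
OR = (2211·999)/(736·354) = 2208789/260544 = 8.47760
Risk in exposed = 2211/2947 = 0.75025; risk in unexposed = 354/1353 = 0.26164; RR = 2.86750
OR/RR = 8.47760 / 2.86750 = 2.95645
The outcome is not rare, so the OR lies further from 1 than the RR.

2.956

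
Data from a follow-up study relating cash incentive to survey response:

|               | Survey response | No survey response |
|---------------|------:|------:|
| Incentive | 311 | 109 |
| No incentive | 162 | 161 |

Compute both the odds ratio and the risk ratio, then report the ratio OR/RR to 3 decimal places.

1.921

Cells: a = 311, b = 109, c = 162, d = 161.
OR = (311·161)/(109·162) = 50071/17658 = 2.83560
Risk in exposed = 311/420 = 0.74048; risk in unexposed = 162/323 = 0.50155; RR = 1.47638
OR/RR = 2.83560 / 1.47638 = 1.92064
The outcome is not rare, so the OR lies further from 1 than the RR.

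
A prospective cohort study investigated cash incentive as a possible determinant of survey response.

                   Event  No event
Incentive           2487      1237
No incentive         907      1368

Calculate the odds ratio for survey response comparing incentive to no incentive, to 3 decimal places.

3.032

Cells: a = 2487, b = 1237, c = 907, d = 1368.
OR = (a·d)/(b·c) = (2487 × 1368) / (1237 × 907) = 3402216 / 1121959 = 3.03239
The odds of survey response are about 3.03 times as high in the incentive group.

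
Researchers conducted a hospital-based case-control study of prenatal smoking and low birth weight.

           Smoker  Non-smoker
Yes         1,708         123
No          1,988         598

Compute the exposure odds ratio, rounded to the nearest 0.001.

4.177

Reading the table with exposure as columns: a = 1708 (Smoker, case), b = 1988 (Smoker, non-case), c = 123 (Non-smoker, case), d = 598.
OR = (a·d)/(b·c) = (1708 × 598) / (1988 × 123) = 1021384 / 244524 = 4.17703
The odds of low birth weight are about 4.18 times as high in the smoker group.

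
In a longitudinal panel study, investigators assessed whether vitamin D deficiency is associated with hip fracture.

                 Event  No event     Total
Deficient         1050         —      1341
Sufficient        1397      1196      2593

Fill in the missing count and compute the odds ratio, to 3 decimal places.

3.089

The missing cell is in the exposed row: 1341 − 1050 = 291.
So a = 1050, b = 291, c = 1397, d = 1196.
OR = (a·d)/(b·c) = (1050 × 1196) / (291 × 1397) = 1255800 / 406527 = 3.08909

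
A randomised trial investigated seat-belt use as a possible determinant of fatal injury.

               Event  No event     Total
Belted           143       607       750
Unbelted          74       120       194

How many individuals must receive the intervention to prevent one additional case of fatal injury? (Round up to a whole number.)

6

Risk in treated group = 143/750 = 0.19067; risk in control = 74/194 = 0.38144.
Absolute risk reduction = 0.38144 − 0.19067 = 0.19078
NNT = 1 / ARR = 1 / 0.19078 = 5.242 → round up → 6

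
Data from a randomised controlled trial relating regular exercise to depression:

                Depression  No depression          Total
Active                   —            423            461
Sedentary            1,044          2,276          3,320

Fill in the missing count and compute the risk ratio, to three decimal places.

The missing cell is in the exposed row: 461 − 423 = 38.
So a = 38, b = 423, c = 1044, d = 2276.
RR = [a/(a+b)] / [c/(c+d)] = (38/461) / (1044/3320) = 0.08243/0.31446 = 0.26213

0.262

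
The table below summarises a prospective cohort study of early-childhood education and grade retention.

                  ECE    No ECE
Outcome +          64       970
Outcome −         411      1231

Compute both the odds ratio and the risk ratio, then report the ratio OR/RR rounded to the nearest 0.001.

Reading the table with exposure as columns: a = 64 (ECE, case), b = 411 (ECE, non-case), c = 970 (No ECE, case), d = 1231.
OR = (64·1231)/(411·970) = 78784/398670 = 0.19762
Risk in exposed = 64/475 = 0.13474; risk in unexposed = 970/2201 = 0.44071; RR = 0.30573
OR/RR = 0.19762 / 0.30573 = 0.64638
The outcome is not rare, so the OR lies further from 1 than the RR.

0.646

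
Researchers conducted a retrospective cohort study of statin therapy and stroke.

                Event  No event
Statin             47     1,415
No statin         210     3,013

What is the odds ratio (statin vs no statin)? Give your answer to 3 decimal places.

Cells: a = 47, b = 1415, c = 210, d = 3013.
OR = (a·d)/(b·c) = (47 × 3013) / (1415 × 210) = 141611 / 297150 = 0.47656
Exposure is associated with lower odds of stroke (OR = 0.48 < 1).

0.477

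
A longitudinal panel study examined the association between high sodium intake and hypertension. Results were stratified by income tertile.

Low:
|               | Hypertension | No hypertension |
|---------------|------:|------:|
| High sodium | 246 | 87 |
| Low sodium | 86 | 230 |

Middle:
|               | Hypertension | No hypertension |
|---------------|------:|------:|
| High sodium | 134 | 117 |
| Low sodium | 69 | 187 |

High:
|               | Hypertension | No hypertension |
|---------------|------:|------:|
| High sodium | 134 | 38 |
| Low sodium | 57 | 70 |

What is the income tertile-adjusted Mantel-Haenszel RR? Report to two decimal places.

RR_MH = Σ(aᵢ·n₀ᵢ/nᵢ) / Σ(cᵢ·n₁ᵢ/nᵢ), with n₁ᵢ = aᵢ+bᵢ (exposed), n₀ᵢ = cᵢ+dᵢ (unexposed), nᵢ = n₁ᵢ+n₀ᵢ.
Stratum 1 (Low): n₁ = 333, n₀ = 316, n = 649; a·n₀/n = 246·316/649 = 119.7781; c·n₁/n = 86·333/649 = 44.1263
Stratum 2 (Middle): n₁ = 251, n₀ = 256, n = 507; a·n₀/n = 134·256/507 = 67.6607; c·n₁/n = 69·251/507 = 34.1598
Stratum 3 (High): n₁ = 172, n₀ = 127, n = 299; a·n₀/n = 134·127/299 = 56.9164; c·n₁/n = 57·172/299 = 32.7893
RR_MH = (119.7781 + 67.6607 + 56.9164) / (44.1263 + 34.1598 + 32.7893) = 244.3553 / 111.0754 = 2.19990

2.20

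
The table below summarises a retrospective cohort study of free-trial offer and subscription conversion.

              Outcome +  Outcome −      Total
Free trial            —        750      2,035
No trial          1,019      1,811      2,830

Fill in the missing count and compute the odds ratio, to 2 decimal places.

3.04

The missing cell is in the exposed row: 2035 − 750 = 1285.
So a = 1285, b = 750, c = 1019, d = 1811.
OR = (a·d)/(b·c) = (1285 × 1811) / (750 × 1019) = 2327135 / 764250 = 3.04499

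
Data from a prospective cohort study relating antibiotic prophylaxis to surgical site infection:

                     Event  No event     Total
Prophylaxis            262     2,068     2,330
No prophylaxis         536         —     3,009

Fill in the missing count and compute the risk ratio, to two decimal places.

The missing cell is in the unexposed row: 3009 − 536 = 2473.
So a = 262, b = 2068, c = 536, d = 2473.
RR = [a/(a+b)] / [c/(c+d)] = (262/2330) / (536/3009) = 0.11245/0.17813 = 0.63125

0.63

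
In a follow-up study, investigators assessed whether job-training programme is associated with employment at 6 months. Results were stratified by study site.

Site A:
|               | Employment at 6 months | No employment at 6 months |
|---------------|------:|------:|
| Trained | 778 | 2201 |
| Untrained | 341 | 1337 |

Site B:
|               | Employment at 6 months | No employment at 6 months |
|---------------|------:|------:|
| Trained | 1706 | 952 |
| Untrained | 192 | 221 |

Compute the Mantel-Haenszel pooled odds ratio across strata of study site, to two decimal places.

1.57

OR_MH = Σ(aᵢdᵢ/nᵢ) / Σ(bᵢcᵢ/nᵢ), where nᵢ is the stratum total.
Stratum 1 (Site A): n = 4657; a·d/n = 778·1337/4657 = 223.3597; b·c/n = 2201·341/4657 = 161.1641
Stratum 2 (Site B): n = 3071; a·d/n = 1706·221/3071 = 122.7698; b·c/n = 952·192/3071 = 59.5194
OR_MH = (223.3597 + 122.7698) / (161.1641 + 59.5194) = 346.1295 / 220.6834 = 1.56844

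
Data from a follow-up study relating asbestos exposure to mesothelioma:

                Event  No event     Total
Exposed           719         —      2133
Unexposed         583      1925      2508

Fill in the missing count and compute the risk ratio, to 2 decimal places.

The missing cell is in the exposed row: 2133 − 719 = 1414.
So a = 719, b = 1414, c = 583, d = 1925.
RR = [a/(a+b)] / [c/(c+d)] = (719/2133) / (583/2508) = 0.33708/0.23246 = 1.45010

1.45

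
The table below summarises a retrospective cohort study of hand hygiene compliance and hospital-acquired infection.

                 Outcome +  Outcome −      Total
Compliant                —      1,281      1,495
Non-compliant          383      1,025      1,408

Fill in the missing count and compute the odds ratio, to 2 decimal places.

0.45

The missing cell is in the exposed row: 1495 − 1281 = 214.
So a = 214, b = 1281, c = 383, d = 1025.
OR = (a·d)/(b·c) = (214 × 1025) / (1281 × 383) = 219350 / 490623 = 0.44708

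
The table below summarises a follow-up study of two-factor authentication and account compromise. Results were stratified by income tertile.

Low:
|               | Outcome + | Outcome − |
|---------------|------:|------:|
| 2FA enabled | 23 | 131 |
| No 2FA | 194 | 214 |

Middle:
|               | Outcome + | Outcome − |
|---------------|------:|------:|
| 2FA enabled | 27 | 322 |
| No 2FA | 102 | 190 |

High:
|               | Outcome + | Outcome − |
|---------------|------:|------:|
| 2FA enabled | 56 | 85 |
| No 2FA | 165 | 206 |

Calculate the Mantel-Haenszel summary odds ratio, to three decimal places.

OR_MH = Σ(aᵢdᵢ/nᵢ) / Σ(bᵢcᵢ/nᵢ), where nᵢ is the stratum total.
Stratum 1 (Low): n = 562; a·d/n = 23·214/562 = 8.7580; b·c/n = 131·194/562 = 45.2206
Stratum 2 (Middle): n = 641; a·d/n = 27·190/641 = 8.0031; b·c/n = 322·102/641 = 51.2387
Stratum 3 (High): n = 512; a·d/n = 56·206/512 = 22.5312; b·c/n = 85·165/512 = 27.3926
OR_MH = (8.7580 + 8.0031 + 22.5312) / (45.2206 + 51.2387 + 27.3926) = 39.2924 / 123.8519 = 0.31725

0.317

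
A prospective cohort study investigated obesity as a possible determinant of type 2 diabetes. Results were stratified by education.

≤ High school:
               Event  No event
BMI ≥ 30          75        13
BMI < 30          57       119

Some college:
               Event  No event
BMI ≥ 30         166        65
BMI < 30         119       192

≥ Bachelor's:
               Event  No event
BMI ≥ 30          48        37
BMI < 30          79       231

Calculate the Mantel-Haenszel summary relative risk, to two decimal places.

2.11

RR_MH = Σ(aᵢ·n₀ᵢ/nᵢ) / Σ(cᵢ·n₁ᵢ/nᵢ), with n₁ᵢ = aᵢ+bᵢ (exposed), n₀ᵢ = cᵢ+dᵢ (unexposed), nᵢ = n₁ᵢ+n₀ᵢ.
Stratum 1 (≤ High school): n₁ = 88, n₀ = 176, n = 264; a·n₀/n = 75·176/264 = 50.0000; c·n₁/n = 57·88/264 = 19.0000
Stratum 2 (Some college): n₁ = 231, n₀ = 311, n = 542; a·n₀/n = 166·311/542 = 95.2509; c·n₁/n = 119·231/542 = 50.7177
Stratum 3 (≥ Bachelor's): n₁ = 85, n₀ = 310, n = 395; a·n₀/n = 48·310/395 = 37.6709; c·n₁/n = 79·85/395 = 17.0000
RR_MH = (50.0000 + 95.2509 + 37.6709) / (19.0000 + 50.7177 + 17.0000) = 182.9218 / 86.7177 = 2.10939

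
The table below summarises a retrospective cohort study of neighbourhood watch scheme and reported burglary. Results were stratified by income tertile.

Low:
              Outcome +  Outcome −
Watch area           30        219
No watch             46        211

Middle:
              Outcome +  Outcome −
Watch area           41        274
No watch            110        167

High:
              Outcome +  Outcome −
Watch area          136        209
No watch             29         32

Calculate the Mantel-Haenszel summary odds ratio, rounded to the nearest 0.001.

0.406

OR_MH = Σ(aᵢdᵢ/nᵢ) / Σ(bᵢcᵢ/nᵢ), where nᵢ is the stratum total.
Stratum 1 (Low): n = 506; a·d/n = 30·211/506 = 12.5099; b·c/n = 219·46/506 = 19.9091
Stratum 2 (Middle): n = 592; a·d/n = 41·167/592 = 11.5659; b·c/n = 274·110/592 = 50.9122
Stratum 3 (High): n = 406; a·d/n = 136·32/406 = 10.7192; b·c/n = 209·29/406 = 14.9286
OR_MH = (12.5099 + 11.5659 + 10.7192) / (19.9091 + 50.9122 + 14.9286) = 34.7950 / 85.7498 = 0.40577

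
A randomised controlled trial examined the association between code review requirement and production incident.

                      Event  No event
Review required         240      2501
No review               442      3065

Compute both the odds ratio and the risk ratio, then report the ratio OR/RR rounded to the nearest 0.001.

Cells: a = 240, b = 2501, c = 442, d = 3065.
OR = (240·3065)/(2501·442) = 735600/1105442 = 0.66544
Risk in exposed = 240/2741 = 0.08756; risk in unexposed = 442/3507 = 0.12603; RR = 0.69473
OR/RR = 0.66544 / 0.69473 = 0.95783
The outcome is not rare, so the OR lies further from 1 than the RR.

0.958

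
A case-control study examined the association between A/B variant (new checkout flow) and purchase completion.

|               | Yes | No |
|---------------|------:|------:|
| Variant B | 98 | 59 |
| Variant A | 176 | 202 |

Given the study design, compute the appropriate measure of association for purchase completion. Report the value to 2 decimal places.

Cells: a = 98, b = 59, c = 176, d = 202.
This is a case-control study: participants were sampled on outcome status, so risks in the source population cannot be estimated directly — relative risk is not valid here. The odds ratio is the appropriate measure.
OR = (a·d)/(b·c) = (98 × 202) / (59 × 176) = 19796 / 10384 = 1.90639

1.91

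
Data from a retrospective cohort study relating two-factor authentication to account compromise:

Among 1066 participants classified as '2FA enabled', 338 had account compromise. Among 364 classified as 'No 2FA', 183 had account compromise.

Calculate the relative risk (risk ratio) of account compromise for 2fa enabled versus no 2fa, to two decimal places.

From the description: a = 338, b = 728, c = 183, d = 181.
Risk in exposed = 338/1066 = 0.31707; risk in unexposed = 183/364 = 0.50275.
RR = 0.31707 / 0.50275 = 0.63068
The risk is 37% lower among the exposed than among the unexposed.

0.63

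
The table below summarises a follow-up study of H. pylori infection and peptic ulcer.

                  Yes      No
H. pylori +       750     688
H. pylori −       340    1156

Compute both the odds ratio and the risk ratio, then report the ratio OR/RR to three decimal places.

Cells: a = 750, b = 688, c = 340, d = 1156.
OR = (750·1156)/(688·340) = 867000/233920 = 3.70640
Risk in exposed = 750/1438 = 0.52156; risk in unexposed = 340/1496 = 0.22727; RR = 2.29485
OR/RR = 3.70640 / 2.29485 = 1.61509
The outcome is not rare, so the OR lies further from 1 than the RR.

1.615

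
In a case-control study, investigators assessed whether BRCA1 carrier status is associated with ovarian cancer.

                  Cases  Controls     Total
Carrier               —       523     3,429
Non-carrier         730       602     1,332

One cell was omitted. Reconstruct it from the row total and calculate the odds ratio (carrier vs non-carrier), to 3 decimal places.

4.582

The missing cell is in the exposed row: 3429 − 523 = 2906.
So a = 2906, b = 523, c = 730, d = 602.
OR = (a·d)/(b·c) = (2906 × 602) / (523 × 730) = 1749412 / 381790 = 4.58213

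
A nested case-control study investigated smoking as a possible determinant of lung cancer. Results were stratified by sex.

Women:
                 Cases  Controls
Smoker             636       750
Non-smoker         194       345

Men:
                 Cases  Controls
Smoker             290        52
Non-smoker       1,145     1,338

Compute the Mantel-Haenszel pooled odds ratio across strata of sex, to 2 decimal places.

OR_MH = Σ(aᵢdᵢ/nᵢ) / Σ(bᵢcᵢ/nᵢ), where nᵢ is the stratum total.
Stratum 1 (Women): n = 1925; a·d/n = 636·345/1925 = 113.9844; b·c/n = 750·194/1925 = 75.5844
Stratum 2 (Men): n = 2825; a·d/n = 290·1338/2825 = 137.3522; b·c/n = 52·1145/2825 = 21.0761
OR_MH = (113.9844 + 137.3522) / (75.5844 + 21.0761) = 251.3366 / 96.6605 = 2.60020

2.60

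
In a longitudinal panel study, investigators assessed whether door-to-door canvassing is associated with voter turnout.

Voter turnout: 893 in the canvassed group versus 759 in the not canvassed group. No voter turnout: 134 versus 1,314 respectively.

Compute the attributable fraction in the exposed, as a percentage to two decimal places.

From the description: a = 893, b = 134, c = 759, d = 1314.
Risk in exposed = 893/1027 = 0.86952; risk in unexposed = 759/2073 = 0.36614.
RR = 0.86952/0.36614 = 2.37486
AR% = (RR − 1)/RR × 100 = (2.37486 − 1)/2.37486 × 100 = 57.8923%

57.89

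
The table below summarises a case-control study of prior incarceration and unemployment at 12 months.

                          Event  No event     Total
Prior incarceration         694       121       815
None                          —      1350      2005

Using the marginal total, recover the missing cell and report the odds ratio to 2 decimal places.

The missing cell is in the unexposed row: 2005 − 1350 = 655.
So a = 694, b = 121, c = 655, d = 1350.
OR = (a·d)/(b·c) = (694 × 1350) / (121 × 655) = 936900 / 79255 = 11.82134

11.82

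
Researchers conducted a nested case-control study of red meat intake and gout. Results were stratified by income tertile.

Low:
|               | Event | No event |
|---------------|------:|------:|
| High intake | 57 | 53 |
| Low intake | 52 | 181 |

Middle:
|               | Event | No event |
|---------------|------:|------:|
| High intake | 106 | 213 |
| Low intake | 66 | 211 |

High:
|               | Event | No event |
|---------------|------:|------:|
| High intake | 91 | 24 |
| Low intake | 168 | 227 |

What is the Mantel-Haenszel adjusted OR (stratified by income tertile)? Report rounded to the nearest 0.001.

OR_MH = Σ(aᵢdᵢ/nᵢ) / Σ(bᵢcᵢ/nᵢ), where nᵢ is the stratum total.
Stratum 1 (Low): n = 343; a·d/n = 57·181/343 = 30.0787; b·c/n = 53·52/343 = 8.0350
Stratum 2 (Middle): n = 596; a·d/n = 106·211/596 = 37.5268; b·c/n = 213·66/596 = 23.5872
Stratum 3 (High): n = 510; a·d/n = 91·227/510 = 40.5039; b·c/n = 24·168/510 = 7.9059
OR_MH = (30.0787 + 37.5268 + 40.5039) / (8.0350 + 23.5872 + 7.9059) = 108.1095 / 39.5281 = 2.73500

2.735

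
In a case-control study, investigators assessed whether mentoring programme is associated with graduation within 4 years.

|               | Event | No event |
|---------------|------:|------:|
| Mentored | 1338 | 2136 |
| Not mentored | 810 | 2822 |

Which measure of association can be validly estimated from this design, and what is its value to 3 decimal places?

Cells: a = 1338, b = 2136, c = 810, d = 2822.
This is a case-control study: participants were sampled on outcome status, so risks in the source population cannot be estimated directly — relative risk is not valid here. The odds ratio is the appropriate measure.
OR = (a·d)/(b·c) = (1338 × 2822) / (2136 × 810) = 3775836 / 1730160 = 2.18236

2.182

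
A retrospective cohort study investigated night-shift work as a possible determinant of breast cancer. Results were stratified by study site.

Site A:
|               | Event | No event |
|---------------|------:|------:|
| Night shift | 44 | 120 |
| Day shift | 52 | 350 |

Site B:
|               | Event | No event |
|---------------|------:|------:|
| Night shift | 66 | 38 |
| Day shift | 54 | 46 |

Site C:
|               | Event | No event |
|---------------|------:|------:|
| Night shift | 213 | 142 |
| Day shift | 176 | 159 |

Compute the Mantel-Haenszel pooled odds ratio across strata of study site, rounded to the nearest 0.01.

OR_MH = Σ(aᵢdᵢ/nᵢ) / Σ(bᵢcᵢ/nᵢ), where nᵢ is the stratum total.
Stratum 1 (Site A): n = 566; a·d/n = 44·350/566 = 27.2085; b·c/n = 120·52/566 = 11.0247
Stratum 2 (Site B): n = 204; a·d/n = 66·46/204 = 14.8824; b·c/n = 38·54/204 = 10.0588
Stratum 3 (Site C): n = 690; a·d/n = 213·159/690 = 49.0826; b·c/n = 142·176/690 = 36.2203
OR_MH = (27.2085 + 14.8824 + 49.0826) / (11.0247 + 10.0588 + 36.2203) = 91.1734 / 57.3038 = 1.59105

1.59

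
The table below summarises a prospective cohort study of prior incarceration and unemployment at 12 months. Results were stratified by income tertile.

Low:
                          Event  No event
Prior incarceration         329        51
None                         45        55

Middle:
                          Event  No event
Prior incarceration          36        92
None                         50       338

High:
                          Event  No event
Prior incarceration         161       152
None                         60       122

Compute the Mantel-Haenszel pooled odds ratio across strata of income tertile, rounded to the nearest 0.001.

3.143

OR_MH = Σ(aᵢdᵢ/nᵢ) / Σ(bᵢcᵢ/nᵢ), where nᵢ is the stratum total.
Stratum 1 (Low): n = 480; a·d/n = 329·55/480 = 37.6979; b·c/n = 51·45/480 = 4.7812
Stratum 2 (Middle): n = 516; a·d/n = 36·338/516 = 23.5814; b·c/n = 92·50/516 = 8.9147
Stratum 3 (High): n = 495; a·d/n = 161·122/495 = 39.6808; b·c/n = 152·60/495 = 18.4242
OR_MH = (37.6979 + 23.5814 + 39.6808) / (4.7812 + 8.9147 + 18.4242) = 100.9601 / 32.1202 = 3.14320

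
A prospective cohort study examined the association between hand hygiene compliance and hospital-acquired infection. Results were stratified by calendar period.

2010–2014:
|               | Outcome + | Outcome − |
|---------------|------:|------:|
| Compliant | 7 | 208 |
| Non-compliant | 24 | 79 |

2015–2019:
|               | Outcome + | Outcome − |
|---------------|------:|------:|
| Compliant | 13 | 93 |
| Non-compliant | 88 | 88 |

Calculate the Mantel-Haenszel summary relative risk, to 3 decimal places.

RR_MH = Σ(aᵢ·n₀ᵢ/nᵢ) / Σ(cᵢ·n₁ᵢ/nᵢ), with n₁ᵢ = aᵢ+bᵢ (exposed), n₀ᵢ = cᵢ+dᵢ (unexposed), nᵢ = n₁ᵢ+n₀ᵢ.
Stratum 1 (2010–2014): n₁ = 215, n₀ = 103, n = 318; a·n₀/n = 7·103/318 = 2.2673; c·n₁/n = 24·215/318 = 16.2264
Stratum 2 (2015–2019): n₁ = 106, n₀ = 176, n = 282; a·n₀/n = 13·176/282 = 8.1135; c·n₁/n = 88·106/282 = 33.0780
RR_MH = (2.2673 + 8.1135) / (16.2264 + 33.0780) = 10.3808 / 49.3044 = 0.21054

0.211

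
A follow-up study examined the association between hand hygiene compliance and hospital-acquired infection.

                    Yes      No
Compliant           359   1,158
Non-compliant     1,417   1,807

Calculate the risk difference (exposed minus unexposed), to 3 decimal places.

-0.203

Cells: a = 359, b = 1158, c = 1417, d = 1807.
Risk in exposed = 359/1517 = 0.236651; risk in unexposed = 1417/3224 = 0.439516.
Risk difference = 0.236651 − 0.439516 = -0.202865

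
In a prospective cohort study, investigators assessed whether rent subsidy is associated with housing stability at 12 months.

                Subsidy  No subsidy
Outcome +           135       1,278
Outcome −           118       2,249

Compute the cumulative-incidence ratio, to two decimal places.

Reading the table with exposure as columns: a = 135 (Subsidy, case), b = 118 (Subsidy, non-case), c = 1278 (No subsidy, case), d = 2249.
Risk in exposed = 135/253 = 0.53360; risk in unexposed = 1278/3527 = 0.36235.
RR = 0.53360 / 0.36235 = 1.47261
The risk among the exposed is 1.47 times that among the unexposed.

1.47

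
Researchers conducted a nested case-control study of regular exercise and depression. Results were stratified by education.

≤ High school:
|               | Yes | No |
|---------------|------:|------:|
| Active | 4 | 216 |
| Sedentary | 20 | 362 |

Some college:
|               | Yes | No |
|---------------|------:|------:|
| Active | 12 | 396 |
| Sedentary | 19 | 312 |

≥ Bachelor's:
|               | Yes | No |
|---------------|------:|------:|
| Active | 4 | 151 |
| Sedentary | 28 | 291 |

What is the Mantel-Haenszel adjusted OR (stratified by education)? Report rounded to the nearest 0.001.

0.378

OR_MH = Σ(aᵢdᵢ/nᵢ) / Σ(bᵢcᵢ/nᵢ), where nᵢ is the stratum total.
Stratum 1 (≤ High school): n = 602; a·d/n = 4·362/602 = 2.4053; b·c/n = 216·20/602 = 7.1761
Stratum 2 (Some college): n = 739; a·d/n = 12·312/739 = 5.0663; b·c/n = 396·19/739 = 10.1813
Stratum 3 (≥ Bachelor's): n = 474; a·d/n = 4·291/474 = 2.4557; b·c/n = 151·28/474 = 8.9198
OR_MH = (2.4053 + 5.0663 + 2.4557) / (7.1761 + 10.1813 + 8.9198) = 9.9273 / 26.2772 = 0.37779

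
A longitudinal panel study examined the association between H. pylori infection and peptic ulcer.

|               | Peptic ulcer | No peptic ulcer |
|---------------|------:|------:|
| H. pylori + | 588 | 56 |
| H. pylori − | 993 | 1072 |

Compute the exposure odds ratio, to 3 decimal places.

Cells: a = 588, b = 56, c = 993, d = 1072.
OR = (a·d)/(b·c) = (588 × 1072) / (56 × 993) = 630336 / 55608 = 11.33535
The odds of peptic ulcer are about 11.34 times as high in the h. pylori + group.

11.335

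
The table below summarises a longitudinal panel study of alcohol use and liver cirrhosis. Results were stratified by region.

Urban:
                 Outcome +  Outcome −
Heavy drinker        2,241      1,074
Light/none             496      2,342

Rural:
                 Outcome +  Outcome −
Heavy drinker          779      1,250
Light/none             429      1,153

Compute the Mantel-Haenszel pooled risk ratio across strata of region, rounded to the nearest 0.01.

RR_MH = Σ(aᵢ·n₀ᵢ/nᵢ) / Σ(cᵢ·n₁ᵢ/nᵢ), with n₁ᵢ = aᵢ+bᵢ (exposed), n₀ᵢ = cᵢ+dᵢ (unexposed), nᵢ = n₁ᵢ+n₀ᵢ.
Stratum 1 (Urban): n₁ = 3315, n₀ = 2838, n = 6153; a·n₀/n = 2241·2838/6153 = 1033.6353; c·n₁/n = 496·3315/6153 = 267.2257
Stratum 2 (Rural): n₁ = 2029, n₀ = 1582, n = 3611; a·n₀/n = 779·1582/3611 = 341.2844; c·n₁/n = 429·2029/3611 = 241.0526
RR_MH = (1033.6353 + 341.2844) / (267.2257 + 241.0526) = 1374.9197 / 508.2784 = 2.70505

2.71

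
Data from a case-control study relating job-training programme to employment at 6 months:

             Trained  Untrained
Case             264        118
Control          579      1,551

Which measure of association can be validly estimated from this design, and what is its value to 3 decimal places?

Reading the table with exposure as columns: a = 264 (Trained, case), b = 579 (Trained, non-case), c = 118 (Untrained, case), d = 1551.
This is a case-control study: participants were sampled on outcome status, so risks in the source population cannot be estimated directly — relative risk is not valid here. The odds ratio is the appropriate measure.
OR = (a·d)/(b·c) = (264 × 1551) / (579 × 118) = 409464 / 68322 = 5.99315

5.993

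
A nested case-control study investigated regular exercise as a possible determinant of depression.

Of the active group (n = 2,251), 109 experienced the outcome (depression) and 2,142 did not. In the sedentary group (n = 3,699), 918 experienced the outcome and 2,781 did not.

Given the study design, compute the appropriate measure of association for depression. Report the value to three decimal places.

0.154

From the description: a = 109, b = 2142, c = 918, d = 2781.
This is a nested case-control study: participants were sampled on outcome status, so risks in the source population cannot be estimated directly — relative risk is not valid here. The odds ratio is the appropriate measure.
OR = (a·d)/(b·c) = (109 × 2781) / (2142 × 918) = 303129 / 1966356 = 0.15416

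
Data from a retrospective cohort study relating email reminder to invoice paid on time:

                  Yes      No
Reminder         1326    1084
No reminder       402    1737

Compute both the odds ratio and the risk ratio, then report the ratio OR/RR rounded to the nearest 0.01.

Cells: a = 1326, b = 1084, c = 402, d = 1737.
OR = (1326·1737)/(1084·402) = 2303262/435768 = 5.28552
Risk in exposed = 1326/2410 = 0.55021; risk in unexposed = 402/2139 = 0.18794; RR = 2.92760
OR/RR = 5.28552 / 2.92760 = 1.80541
The outcome is not rare, so the OR lies further from 1 than the RR.

1.81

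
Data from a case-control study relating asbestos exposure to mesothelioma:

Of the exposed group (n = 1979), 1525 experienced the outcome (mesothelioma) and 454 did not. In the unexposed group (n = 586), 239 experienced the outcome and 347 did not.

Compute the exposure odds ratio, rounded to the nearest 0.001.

From the description: a = 1525, b = 454, c = 239, d = 347.
OR = (a·d)/(b·c) = (1525 × 347) / (454 × 239) = 529175 / 108506 = 4.87692
The odds of mesothelioma are about 4.88 times as high in the exposed group.

4.877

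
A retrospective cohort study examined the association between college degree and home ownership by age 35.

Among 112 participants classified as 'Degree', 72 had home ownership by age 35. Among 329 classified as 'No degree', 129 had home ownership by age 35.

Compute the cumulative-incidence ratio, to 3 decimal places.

1.640

From the description: a = 72, b = 40, c = 129, d = 200.
Risk in exposed = 72/112 = 0.64286; risk in unexposed = 129/329 = 0.39210.
RR = 0.64286 / 0.39210 = 1.63953
The risk among the exposed is 1.64 times that among the unexposed.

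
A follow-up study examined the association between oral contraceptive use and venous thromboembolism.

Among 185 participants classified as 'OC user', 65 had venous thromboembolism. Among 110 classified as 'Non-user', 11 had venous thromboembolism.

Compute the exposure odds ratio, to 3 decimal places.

From the description: a = 65, b = 120, c = 11, d = 99.
OR = (a·d)/(b·c) = (65 × 99) / (120 × 11) = 6435 / 1320 = 4.87500
The odds of venous thromboembolism are about 4.88 times as high in the oc user group.

4.875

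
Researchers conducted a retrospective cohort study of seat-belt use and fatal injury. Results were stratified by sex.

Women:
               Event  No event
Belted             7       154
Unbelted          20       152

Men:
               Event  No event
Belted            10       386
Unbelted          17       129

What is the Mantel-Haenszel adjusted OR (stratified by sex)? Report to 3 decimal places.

OR_MH = Σ(aᵢdᵢ/nᵢ) / Σ(bᵢcᵢ/nᵢ), where nᵢ is the stratum total.
Stratum 1 (Women): n = 333; a·d/n = 7·152/333 = 3.1952; b·c/n = 154·20/333 = 9.2492
Stratum 2 (Men): n = 542; a·d/n = 10·129/542 = 2.3801; b·c/n = 386·17/542 = 12.1070
OR_MH = (3.1952 + 2.3801) / (9.2492 + 12.1070) = 5.5753 / 21.3563 = 0.26106

0.261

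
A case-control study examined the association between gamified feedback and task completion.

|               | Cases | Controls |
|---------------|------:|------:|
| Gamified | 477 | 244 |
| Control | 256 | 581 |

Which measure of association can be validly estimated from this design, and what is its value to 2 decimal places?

4.44

Cells: a = 477, b = 244, c = 256, d = 581.
This is a case-control study: participants were sampled on outcome status, so risks in the source population cannot be estimated directly — relative risk is not valid here. The odds ratio is the appropriate measure.
OR = (a·d)/(b·c) = (477 × 581) / (244 × 256) = 277137 / 62464 = 4.43675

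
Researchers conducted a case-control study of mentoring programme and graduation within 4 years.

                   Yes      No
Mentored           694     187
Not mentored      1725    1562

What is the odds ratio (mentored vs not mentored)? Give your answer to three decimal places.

Cells: a = 694, b = 187, c = 1725, d = 1562.
OR = (a·d)/(b·c) = (694 × 1562) / (187 × 1725) = 1084028 / 322575 = 3.36055
The odds of graduation within 4 years are about 3.36 times as high in the mentored group.

3.361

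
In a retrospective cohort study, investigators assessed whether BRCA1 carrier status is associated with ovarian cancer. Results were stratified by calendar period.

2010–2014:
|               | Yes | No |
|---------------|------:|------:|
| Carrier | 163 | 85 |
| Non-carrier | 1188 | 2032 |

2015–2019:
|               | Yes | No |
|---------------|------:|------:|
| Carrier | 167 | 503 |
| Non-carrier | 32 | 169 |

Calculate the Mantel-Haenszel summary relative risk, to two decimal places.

1.73

RR_MH = Σ(aᵢ·n₀ᵢ/nᵢ) / Σ(cᵢ·n₁ᵢ/nᵢ), with n₁ᵢ = aᵢ+bᵢ (exposed), n₀ᵢ = cᵢ+dᵢ (unexposed), nᵢ = n₁ᵢ+n₀ᵢ.
Stratum 1 (2010–2014): n₁ = 248, n₀ = 3220, n = 3468; a·n₀/n = 163·3220/3468 = 151.3437; c·n₁/n = 1188·248/3468 = 84.9550
Stratum 2 (2015–2019): n₁ = 670, n₀ = 201, n = 871; a·n₀/n = 167·201/871 = 38.5385; c·n₁/n = 32·670/871 = 24.6154
RR_MH = (151.3437 + 38.5385) / (84.9550 + 24.6154) = 189.8822 / 109.5704 = 1.73297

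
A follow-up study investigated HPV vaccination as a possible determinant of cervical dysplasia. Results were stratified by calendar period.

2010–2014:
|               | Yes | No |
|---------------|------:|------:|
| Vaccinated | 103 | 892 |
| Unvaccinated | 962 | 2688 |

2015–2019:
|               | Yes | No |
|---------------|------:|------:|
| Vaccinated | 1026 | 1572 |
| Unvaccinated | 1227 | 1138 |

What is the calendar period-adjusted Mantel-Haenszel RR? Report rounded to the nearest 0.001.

0.672

RR_MH = Σ(aᵢ·n₀ᵢ/nᵢ) / Σ(cᵢ·n₁ᵢ/nᵢ), with n₁ᵢ = aᵢ+bᵢ (exposed), n₀ᵢ = cᵢ+dᵢ (unexposed), nᵢ = n₁ᵢ+n₀ᵢ.
Stratum 1 (2010–2014): n₁ = 995, n₀ = 3650, n = 4645; a·n₀/n = 103·3650/4645 = 80.9365; c·n₁/n = 962·995/4645 = 206.0689
Stratum 2 (2015–2019): n₁ = 2598, n₀ = 2365, n = 4963; a·n₀/n = 1026·2365/4963 = 488.9160; c·n₁/n = 1227·2598/4963 = 642.3022
RR_MH = (80.9365 + 488.9160) / (206.0689 + 642.3022) = 569.8525 / 848.3711 = 0.67170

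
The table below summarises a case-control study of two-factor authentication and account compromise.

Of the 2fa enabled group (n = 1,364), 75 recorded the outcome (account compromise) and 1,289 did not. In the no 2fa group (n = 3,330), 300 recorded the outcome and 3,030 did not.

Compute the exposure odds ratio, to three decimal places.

0.588

From the description: a = 75, b = 1289, c = 300, d = 3030.
OR = (a·d)/(b·c) = (75 × 3030) / (1289 × 300) = 227250 / 386700 = 0.58766
Exposure is associated with lower odds of account compromise (OR = 0.59 < 1).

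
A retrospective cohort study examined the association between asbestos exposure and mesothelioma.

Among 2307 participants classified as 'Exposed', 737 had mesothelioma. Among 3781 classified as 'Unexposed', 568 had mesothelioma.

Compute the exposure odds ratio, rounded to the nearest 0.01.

From the description: a = 737, b = 1570, c = 568, d = 3213.
OR = (a·d)/(b·c) = (737 × 3213) / (1570 × 568) = 2367981 / 891760 = 2.65540
The odds of mesothelioma are about 2.66 times as high in the exposed group.

2.66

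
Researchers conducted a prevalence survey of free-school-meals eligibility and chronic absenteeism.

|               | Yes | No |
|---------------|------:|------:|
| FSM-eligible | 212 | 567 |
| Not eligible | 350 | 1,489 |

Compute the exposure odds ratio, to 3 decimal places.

Cells: a = 212, b = 567, c = 350, d = 1489.
OR = (a·d)/(b·c) = (212 × 1489) / (567 × 350) = 315668 / 198450 = 1.59067
The odds of chronic absenteeism are about 1.59 times as high in the fsm-eligible group.

1.591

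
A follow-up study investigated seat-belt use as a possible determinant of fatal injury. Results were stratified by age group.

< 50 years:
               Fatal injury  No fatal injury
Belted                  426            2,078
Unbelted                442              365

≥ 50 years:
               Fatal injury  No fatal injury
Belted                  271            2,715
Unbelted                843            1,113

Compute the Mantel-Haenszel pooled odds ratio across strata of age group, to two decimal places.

0.15

OR_MH = Σ(aᵢdᵢ/nᵢ) / Σ(bᵢcᵢ/nᵢ), where nᵢ is the stratum total.
Stratum 1 (< 50 years): n = 3311; a·d/n = 426·365/3311 = 46.9616; b·c/n = 2078·442/3311 = 277.4014
Stratum 2 (≥ 50 years): n = 4942; a·d/n = 271·1113/4942 = 61.0326; b·c/n = 2715·843/4942 = 463.1212
OR_MH = (46.9616 + 61.0326) / (277.4014 + 463.1212) = 107.9942 / 740.5226 = 0.14584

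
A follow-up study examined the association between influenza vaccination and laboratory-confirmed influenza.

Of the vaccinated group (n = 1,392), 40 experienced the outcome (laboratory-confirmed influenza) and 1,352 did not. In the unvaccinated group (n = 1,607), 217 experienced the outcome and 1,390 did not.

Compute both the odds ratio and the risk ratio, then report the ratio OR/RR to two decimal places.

From the description: a = 40, b = 1352, c = 217, d = 1390.
OR = (40·1390)/(1352·217) = 55600/293384 = 0.18951
Risk in exposed = 40/1392 = 0.02874; risk in unexposed = 217/1607 = 0.13503; RR = 0.21280
OR/RR = 0.18951 / 0.21280 = 0.89056
The outcome is not rare, so the OR lies further from 1 than the RR.

0.89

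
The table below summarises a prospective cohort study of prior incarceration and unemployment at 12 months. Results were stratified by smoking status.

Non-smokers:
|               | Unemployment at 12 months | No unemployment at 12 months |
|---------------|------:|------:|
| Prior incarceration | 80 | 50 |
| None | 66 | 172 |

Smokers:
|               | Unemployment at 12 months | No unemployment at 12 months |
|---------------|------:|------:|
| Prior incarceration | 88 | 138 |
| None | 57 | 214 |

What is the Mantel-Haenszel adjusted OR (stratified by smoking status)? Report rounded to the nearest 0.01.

OR_MH = Σ(aᵢdᵢ/nᵢ) / Σ(bᵢcᵢ/nᵢ), where nᵢ is the stratum total.
Stratum 1 (Non-smokers): n = 368; a·d/n = 80·172/368 = 37.3913; b·c/n = 50·66/368 = 8.9674
Stratum 2 (Smokers): n = 497; a·d/n = 88·214/497 = 37.8913; b·c/n = 138·57/497 = 15.8270
OR_MH = (37.3913 + 37.8913) / (8.9674 + 15.8270) = 75.2827 / 24.7944 = 3.03628

3.04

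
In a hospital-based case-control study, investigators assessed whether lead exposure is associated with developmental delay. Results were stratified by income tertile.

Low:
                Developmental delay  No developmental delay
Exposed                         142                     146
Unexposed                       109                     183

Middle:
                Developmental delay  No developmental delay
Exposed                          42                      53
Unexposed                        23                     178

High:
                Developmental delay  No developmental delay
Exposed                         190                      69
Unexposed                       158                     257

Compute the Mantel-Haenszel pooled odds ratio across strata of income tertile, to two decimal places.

2.99

OR_MH = Σ(aᵢdᵢ/nᵢ) / Σ(bᵢcᵢ/nᵢ), where nᵢ is the stratum total.
Stratum 1 (Low): n = 580; a·d/n = 142·183/580 = 44.8034; b·c/n = 146·109/580 = 27.4379
Stratum 2 (Middle): n = 296; a·d/n = 42·178/296 = 25.2568; b·c/n = 53·23/296 = 4.1182
Stratum 3 (High): n = 674; a·d/n = 190·257/674 = 72.4481; b·c/n = 69·158/674 = 16.1751
OR_MH = (44.8034 + 25.2568 + 72.4481) / (27.4379 + 4.1182 + 16.1751) = 142.5083 / 47.7312 = 2.98564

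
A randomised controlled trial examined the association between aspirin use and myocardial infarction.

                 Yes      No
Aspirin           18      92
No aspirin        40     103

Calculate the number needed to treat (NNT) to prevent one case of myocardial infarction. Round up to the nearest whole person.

9

Risk in treated group = 18/110 = 0.16364; risk in control = 40/143 = 0.27972.
Absolute risk reduction = 0.27972 − 0.16364 = 0.11608
NNT = 1 / ARR = 1 / 0.11608 = 8.614 → round up → 9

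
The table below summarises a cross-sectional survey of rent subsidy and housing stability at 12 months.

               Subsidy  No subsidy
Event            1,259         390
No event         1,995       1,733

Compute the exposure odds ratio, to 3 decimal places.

2.804

Reading the table with exposure as columns: a = 1259 (Subsidy, case), b = 1995 (Subsidy, non-case), c = 390 (No subsidy, case), d = 1733.
OR = (a·d)/(b·c) = (1259 × 1733) / (1995 × 390) = 2181847 / 778050 = 2.80425
The odds of housing stability at 12 months are about 2.80 times as high in the subsidy group.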